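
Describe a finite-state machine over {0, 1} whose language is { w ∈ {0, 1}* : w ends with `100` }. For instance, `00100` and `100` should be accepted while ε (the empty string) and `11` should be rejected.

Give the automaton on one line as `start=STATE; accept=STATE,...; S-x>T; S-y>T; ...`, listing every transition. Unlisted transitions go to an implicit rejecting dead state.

start=A; accept=D; A-0>A; A-1>B; B-0>C; B-1>B; C-0>D; C-1>B; D-0>A; D-1>B

Remember how much of `100` the current input suffix matches. State A means no match yet; B means the last symbol is `1`; C means the last 2 symbols are `10`; D means the last 3 symbols are `100`. Only D accepts. On a mismatch, fall back to the longest proper suffix that is still a prefix of `100`.
4 states suffice.
       0  1 
>  A   A  B 
   B   C  B 
   C   D  B 
 * D   A  B 
(> = start, * = accepting)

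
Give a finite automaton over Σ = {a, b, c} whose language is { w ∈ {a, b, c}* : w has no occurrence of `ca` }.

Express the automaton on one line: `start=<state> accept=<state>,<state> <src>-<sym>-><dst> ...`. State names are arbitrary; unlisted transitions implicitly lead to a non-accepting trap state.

start=S0 accept=S0,S1 S0-a->S0 S0-b->S0 S0-c->S1 S1-a->S2 S1-b->S0 S1-c->S1 S2-a->S2 S2-b->S2 S2-c->S2

Track partial matches of the forbidden pattern `ca`. State S2 is a dead state reached once `ca` has occurred; every other state accepts. S0 means no part of `ca` is currently matched.
With 3 states:
        a   b   c  
>* S0   S0  S0  S1 
 * S1   S2  S0  S1 
   S2   S2  S2  S2 
(> = start, * = accepting)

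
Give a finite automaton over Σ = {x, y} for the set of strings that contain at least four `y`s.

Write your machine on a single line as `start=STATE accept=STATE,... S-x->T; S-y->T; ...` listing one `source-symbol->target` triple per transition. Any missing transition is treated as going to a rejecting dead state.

start=s0; accept=s4,s5; s0-x->s0; s0-y->s1; s1-x->s1; s1-y->s2; s2-x->s2; s2-y->s3; s3-x->s3; s3-y->s4; s4-x->s4; s4-y->s5; s5-x->s5; s5-y->s5

Count `y`s, saturating at 5: states s0 through s4 mean 0 through 4 `y`s seen; s5 means more than 4. Each `y` increments (capped at s5); other symbols loop. Accept from {s4, s5}.
6 states suffice.
        x   y  
>  s0   s0  s1 
   s1   s1  s2 
   s2   s2  s3 
   s3   s3  s4 
 * s4   s4  s5 
 * s5   s5  s5 
(> = start, * = accepting)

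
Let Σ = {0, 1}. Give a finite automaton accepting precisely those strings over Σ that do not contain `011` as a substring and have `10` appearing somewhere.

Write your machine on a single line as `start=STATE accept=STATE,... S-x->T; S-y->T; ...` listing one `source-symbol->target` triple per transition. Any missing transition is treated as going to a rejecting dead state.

start=S0; accept=S4,S6; S0-0->S1; S0-1->S2; S1-0->S1; S1-1->S3; S2-0->S4; S2-1->S2; S3-0->S4; S3-1->S5; S4-0->S4; S4-1->S6; S5-0->S5; S5-1->S5; S6-0->S4; S6-1->S5

Build one automaton per condition and run them in lockstep. One (4 states) tracks partial matches of the forbidden pattern `011`; the other (3 states) tracks whether and how much of `10` has been seen. Each combined state is a pair, one component from each; accept when both components accept. Minimizing collapses redundant product states.
A 7-state machine:
        0   1  
>  S0   S1  S2 
   S1   S1  S3 
   S2   S4  S2 
   S3   S4  S5 
 * S4   S4  S6 
   S5   S5  S5 
 * S6   S4  S5 
(> = start, * = accepting)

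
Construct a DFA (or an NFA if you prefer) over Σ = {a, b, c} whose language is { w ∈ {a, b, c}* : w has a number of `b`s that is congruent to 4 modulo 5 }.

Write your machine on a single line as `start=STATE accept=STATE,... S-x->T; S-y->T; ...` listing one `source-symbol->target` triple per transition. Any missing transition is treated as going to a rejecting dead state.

start=S0; accept=S4; S0-a->S0; S0-b->S1; S0-c->S0; S1-a->S1; S1-b->S2; S1-c->S1; S2-a->S2; S2-b->S3; S2-c->S2; S3-a->S3; S3-b->S4; S3-c->S3; S4-a->S4; S4-b->S0; S4-c->S4

The only thing that matters is how many `b`s have appeared, reduced mod 5. Use one state per residue: S0 for 0, …, S4 for 4. Reading `b` moves to the next residue; anything else stays put. S4 is accepting.
5 states suffice.
        a   b   c  
>  S0   S0  S1  S0 
   S1   S1  S2  S1 
   S2   S2  S3  S2 
   S3   S3  S4  S3 
 * S4   S4  S0  S4 
(> = start, * = accepting)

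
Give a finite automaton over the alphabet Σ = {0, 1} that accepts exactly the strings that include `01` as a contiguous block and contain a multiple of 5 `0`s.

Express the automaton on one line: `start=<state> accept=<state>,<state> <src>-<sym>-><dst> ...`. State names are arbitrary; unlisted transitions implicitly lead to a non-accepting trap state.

Run two small machines in parallel and take their product. The first has 3 states tracking whether and how much of `01` has been seen; the second has 5 states tracking the count of `0`s modulo 5. A product state is a pair (one from each), accepting exactly when both do.
An 11-state machine:
          0    1  
>  s0     s1   s0 
   s1     s2   s3 
   s2     s4   s5 
   s3     s5   s3 
   s4     s6   s7 
   s5     s7   s5 
   s6     s8   s9 
   s7     s9   s7 
   s8     s1  s10 
   s9    s10   s9 
 * s10    s3  s10 
(> = start, * = accepting)

start=s0 accept=s10 s0-0->s1 s0-1->s0 s1-0->s2 s1-1->s3 s2-0->s4 s2-1->s5 s3-0->s5 s3-1->s3 s4-0->s6 s4-1->s7 s5-0->s7 s5-1->s5 s6-0->s8 s6-1->s9 s7-0->s9 s7-1->s7 s8-0->s1 s8-1->s10 s9-0->s10 s9-1->s9 s10-0->s3 s10-1->s10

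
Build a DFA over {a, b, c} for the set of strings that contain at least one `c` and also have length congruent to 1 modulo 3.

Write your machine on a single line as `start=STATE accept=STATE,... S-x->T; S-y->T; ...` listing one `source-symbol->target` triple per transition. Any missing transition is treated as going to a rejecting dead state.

start=S0; accept=S2,S8; S0-a->S1; S0-b->S1; S0-c->S2; S1-a->S3; S1-b->S3; S1-c->S4; S2-a->S4; S2-b->S4; S2-c->S5; S3-a->S0; S3-b->S0; S3-c->S6; S4-a->S6; S4-b->S6; S4-c->S7; S5-a->S7; S5-b->S7; S5-c->S7; S6-a->S2; S6-b->S2; S6-c->S8; S7-a->S8; S7-b->S8; S7-c->S8; S8-a->S5; S8-b->S5; S8-c->S5

Run two small machines in parallel and take their product. The first has 3 states tracking the count of `c`s, saturating at 2; the second has 3 states tracking the input length modulo 3. A product state is a pair (one from each), accepting exactly when both do.
9 states suffice.
        a   b   c  
>  S0   S1  S1  S2 
   S1   S3  S3  S4 
 * S2   S4  S4  S5 
   S3   S0  S0  S6 
   S4   S6  S6  S7 
   S5   S7  S7  S7 
   S6   S2  S2  S8 
   S7   S8  S8  S8 
 * S8   S5  S5  S5 
(> = start, * = accepting)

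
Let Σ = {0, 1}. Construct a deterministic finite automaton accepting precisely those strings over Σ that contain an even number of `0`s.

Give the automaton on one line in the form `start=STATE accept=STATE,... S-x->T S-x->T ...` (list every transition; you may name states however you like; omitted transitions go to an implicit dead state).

start=q0 accept=q0 q0-0->q1 q0-1->q0 q1-0->q0 q1-1->q1

The only thing that matters is how many `0`s have appeared, reduced mod 2. Use one state per residue: q0 for 0, …, q1 for 1. Reading `0` moves to the next residue; anything else stays put. q0 is accepting.
        0   1  
>* q0   q1  q0 
   q1   q0  q1 
(> = start, * = accepting)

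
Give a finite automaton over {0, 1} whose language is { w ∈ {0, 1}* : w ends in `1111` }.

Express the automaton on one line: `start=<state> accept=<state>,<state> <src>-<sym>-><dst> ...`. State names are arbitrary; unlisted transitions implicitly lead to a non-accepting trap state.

start=A accept=E A-0->A A-1->B B-0->A B-1->C C-0->A C-1->D D-0->A D-1->E E-0->A E-1->E

Remember how much of `1111` the current input suffix matches. State A means no match yet; B means the last symbol is `1`; C means the last 2 symbols are `11`; D means the last 3 symbols are `111`; E means the last 4 symbols are `1111`. Only E accepts. On a mismatch, fall back to the longest proper suffix that is still a prefix of `1111`.
       0  1 
>  A   A  B 
   B   A  C 
   C   A  D 
   D   A  E 
 * E   A  E 
(> = start, * = accepting)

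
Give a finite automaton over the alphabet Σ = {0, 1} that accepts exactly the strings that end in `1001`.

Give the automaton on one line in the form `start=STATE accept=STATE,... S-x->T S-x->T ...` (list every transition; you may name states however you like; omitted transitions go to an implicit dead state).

Let each state record the length of the longest suffix of the input read so far that is also a prefix of `1001`. q1 means the last symbol is `1`; q2 means the last 2 symbols are `10`; q3 means the last 3 symbols are `100`; q4 means the last 4 symbols are `1001`. Accept only at q4, where the string currently ends in `1001`.
With 5 states:
        0   1  
>  q0   q0  q1 
   q1   q2  q1 
   q2   q3  q1 
   q3   q0  q4 
 * q4   q2  q1 
(> = start, * = accepting)

start=q0 accept=q4 q0-0->q0 q0-1->q1 q1-0->q2 q1-1->q1 q2-0->q3 q2-1->q1 q3-0->q0 q3-1->q4 q4-0->q2 q4-1->q1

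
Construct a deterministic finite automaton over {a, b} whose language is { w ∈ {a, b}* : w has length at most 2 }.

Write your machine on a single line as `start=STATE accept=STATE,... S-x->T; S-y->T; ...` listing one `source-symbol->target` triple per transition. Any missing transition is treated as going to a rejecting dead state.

start=S0; accept=S0,S1,S2; S0-a->S1; S0-b->S1; S1-a->S2; S1-b->S2; S2-a->S3; S2-b->S3; S3-a->S3; S3-b->S3

Count input length up to 3: every symbol moves from S0 toward S3, which means 'more than 2' and absorbs. Accept from {S0, S1, S2}.
With 4 states:
        a   b  
>* S0   S1  S1 
 * S1   S2  S2 
 * S2   S3  S3 
   S3   S3  S3 
(> = start, * = accepting)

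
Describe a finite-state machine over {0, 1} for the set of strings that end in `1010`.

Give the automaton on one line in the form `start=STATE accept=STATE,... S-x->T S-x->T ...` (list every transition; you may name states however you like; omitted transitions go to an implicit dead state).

start=A accept=E A-0->A A-1->B B-0->C B-1->B C-0->A C-1->D D-0->E D-1->B E-0->A E-1->D

Remember how much of `1010` the current input suffix matches. State A means no match yet; B means the last symbol is `1`; C means the last 2 symbols are `10`; D means the last 3 symbols are `101`; E means the last 4 symbols are `1010`. Only E accepts. On a mismatch, fall back to the longest proper suffix that is still a prefix of `1010`.
       0  1 
>  A   A  B 
   B   C  B 
   C   A  D 
   D   E  B 
 * E   A  D 
(> = start, * = accepting)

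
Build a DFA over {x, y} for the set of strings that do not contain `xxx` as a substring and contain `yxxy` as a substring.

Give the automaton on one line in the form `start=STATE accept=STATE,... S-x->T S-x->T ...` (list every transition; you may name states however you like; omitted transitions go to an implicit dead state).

start=q0 accept=q7,q8,q9 q0-x->q1 q0-y->q2 q1-x->q3 q1-y->q2 q2-x->q4 q2-y->q2 q3-x->q5 q3-y->q2 q4-x->q6 q4-y->q2 q5-x->q5 q5-y->q5 q6-x->q5 q6-y->q7 q7-x->q8 q7-y->q7 q8-x->q9 q8-y->q7 q9-x->q5 q9-y->q7

Handle the two conditions separately and then intersect. The first has 4 states tracking partial matches of the forbidden pattern `xxx`; the second has 5 states tracking whether and how much of `yxxy` has been seen. A product state is a pair (one from each), accepting exactly when both do. Equivalent product states are then merged.
A 10-state machine:
        x   y  
>  q0   q1  q2 
   q1   q3  q2 
   q2   q4  q2 
   q3   q5  q2 
   q4   q6  q2 
   q5   q5  q5 
   q6   q5  q7 
 * q7   q8  q7 
 * q8   q9  q7 
 * q9   q5  q7 
(> = start, * = accepting)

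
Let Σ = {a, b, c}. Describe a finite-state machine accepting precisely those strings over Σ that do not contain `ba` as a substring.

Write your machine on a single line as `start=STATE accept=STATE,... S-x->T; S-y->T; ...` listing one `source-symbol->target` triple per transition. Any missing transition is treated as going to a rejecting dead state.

Track partial matches of the forbidden pattern `ba`. State q2 is a dead state reached once `ba` has occurred; every other state accepts. q0 means no part of `ba` is currently matched.
        a   b   c  
>* q0   q0  q1  q0 
 * q1   q2  q1  q0 
   q2   q2  q2  q2 
(> = start, * = accepting)

start=q0; accept=q0,q1; q0-a->q0; q0-b->q1; q0-c->q0; q1-a->q2; q1-b->q1; q1-c->q0; q2-a->q2; q2-b->q2; q2-c->q2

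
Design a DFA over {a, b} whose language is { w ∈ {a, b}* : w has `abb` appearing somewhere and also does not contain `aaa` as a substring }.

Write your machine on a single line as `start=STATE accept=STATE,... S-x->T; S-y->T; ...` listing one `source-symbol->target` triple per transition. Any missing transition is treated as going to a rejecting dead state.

start=q0; accept=q5,q6,q7; q0-a->q1; q0-b->q0; q1-a->q2; q1-b->q3; q2-a->q4; q2-b->q3; q3-a->q1; q3-b->q5; q4-a->q4; q4-b->q4; q5-a->q6; q5-b->q5; q6-a->q7; q6-b->q5; q7-a->q4; q7-b->q5

Handle the two conditions separately and then intersect. The first has 4 states tracking whether and how much of `abb` has been seen; the second has 4 states tracking partial matches of the forbidden pattern `aaa`. A product state is a pair (one from each), accepting exactly when both do. After merging equivalent states the machine shrinks.
An 8-state machine:
        a   b  
>  q0   q1  q0 
   q1   q2  q3 
   q2   q4  q3 
   q3   q1  q5 
   q4   q4  q4 
 * q5   q6  q5 
 * q6   q7  q5 
 * q7   q4  q5 
(> = start, * = accepting)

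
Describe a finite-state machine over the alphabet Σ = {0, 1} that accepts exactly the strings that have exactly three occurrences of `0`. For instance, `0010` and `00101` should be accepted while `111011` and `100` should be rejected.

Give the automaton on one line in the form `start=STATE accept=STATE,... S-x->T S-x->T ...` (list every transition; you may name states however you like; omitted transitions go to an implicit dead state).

Only the number of `0`s matters, and only up to 4. Make a chain S0 → S1 → S2 → S3 → S4 advanced by each `0` (with S4 absorbing); every other symbol self-loops. The accepting set is {S3}.
With 5 states:
        0   1  
>  S0   S1  S0 
   S1   S2  S1 
   S2   S3  S2 
 * S3   S4  S3 
   S4   S4  S4 
(> = start, * = accepting)

start=S0 accept=S3 S0-0->S1 S0-1->S0 S1-0->S2 S1-1->S1 S2-0->S3 S2-1->S2 S3-0->S4 S3-1->S3 S4-0->S4 S4-1->S4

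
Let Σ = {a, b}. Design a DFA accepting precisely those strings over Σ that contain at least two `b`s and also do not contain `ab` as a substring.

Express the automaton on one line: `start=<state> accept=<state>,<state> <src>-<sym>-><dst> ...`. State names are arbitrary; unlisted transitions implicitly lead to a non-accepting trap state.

start=S0 accept=S5,S7,S8,S10 S0-a->S1 S0-b->S2 S1-a->S1 S1-b->S3 S2-a->S4 S2-b->S5 S3-a->S3 S3-b->S6 S4-a->S4 S4-b->S6 S5-a->S7 S5-b->S8 S6-a->S6 S6-b->S9 S7-a->S7 S7-b->S9 S8-a->S10 S8-b->S8 S9-a->S9 S9-b->S9 S10-a->S10 S10-b->S9

Build one automaton per condition and run them in lockstep. One (4 states) tracks the count of `b`s, saturating at 3; the other (3 states) tracks partial matches of the forbidden pattern `ab`. Each combined state is a pair, one component from each; accept when both components accept.
11 states suffice.
          a    b  
>  S0     S1   S2 
   S1     S1   S3 
   S2     S4   S5 
   S3     S3   S6 
   S4     S4   S6 
 * S5     S7   S8 
   S6     S6   S9 
 * S7     S7   S9 
 * S8    S10   S8 
   S9     S9   S9 
 * S10   S10   S9 
(> = start, * = accepting)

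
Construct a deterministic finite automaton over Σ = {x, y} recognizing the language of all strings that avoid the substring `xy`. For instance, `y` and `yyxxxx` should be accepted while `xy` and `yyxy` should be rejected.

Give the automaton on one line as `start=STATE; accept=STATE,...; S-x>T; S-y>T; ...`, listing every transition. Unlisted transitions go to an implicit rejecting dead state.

Track partial matches of the forbidden pattern `xy`. State q2 is a dead state reached once `xy` has occurred; every other state accepts. q0 means no part of `xy` is currently matched.
With 3 states:
        x   y  
>* q0   q1  q0 
 * q1   q1  q2 
   q2   q2  q2 
(> = start, * = accepting)

start=q0; accept=q0,q1; q0-x>q1; q0-y>q0; q1-x>q1; q1-y>q2; q2-x>q2; q2-y>q2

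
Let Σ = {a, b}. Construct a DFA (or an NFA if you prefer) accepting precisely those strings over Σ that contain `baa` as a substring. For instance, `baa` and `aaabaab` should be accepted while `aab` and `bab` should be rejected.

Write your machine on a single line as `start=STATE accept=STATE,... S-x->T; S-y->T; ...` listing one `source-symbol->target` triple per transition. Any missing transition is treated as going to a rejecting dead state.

Track how much of `baa` has been matched so far: state q0 is no progress, q3 is the absorbing accept state reached once `baa` has occurred. Intermediate states record partial matches; on a mismatch, fall back to the longest reusable overlap.
With 4 states:
        a   b  
>  q0   q0  q1 
   q1   q2  q1 
   q2   q3  q1 
 * q3   q3  q3 
(> = start, * = accepting)

start=q0; accept=q3; q0-a->q0; q0-b->q1; q1-a->q2; q1-b->q1; q2-a->q3; q2-b->q1; q3-a->q3; q3-b->q3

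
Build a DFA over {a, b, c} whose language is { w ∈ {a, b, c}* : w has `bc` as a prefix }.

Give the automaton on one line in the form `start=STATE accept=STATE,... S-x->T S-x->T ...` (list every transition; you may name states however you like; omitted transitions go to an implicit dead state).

Check the first 2 symbols one by one: q0 through q1 record how many have matched `bc` so far; any wrong symbol goes to the dead state q3. After all 2 match we enter the accepting sink q2.
4 states suffice.
        a   b   c  
>  q0   q3  q1  q3 
   q1   q3  q3  q2 
 * q2   q2  q2  q2 
   q3   q3  q3  q3 
(> = start, * = accepting)

start=q0 accept=q2 q0-a->q3 q0-b->q1 q0-c->q3 q1-a->q3 q1-b->q3 q1-c->q2 q2-a->q2 q2-b->q2 q2-c->q2 q3-a->q3 q3-b->q3 q3-c->q3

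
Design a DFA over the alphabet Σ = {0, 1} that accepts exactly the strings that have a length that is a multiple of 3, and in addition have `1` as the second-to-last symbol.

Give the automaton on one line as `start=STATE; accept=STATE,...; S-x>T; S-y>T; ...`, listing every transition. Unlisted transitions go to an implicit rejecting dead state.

Build one automaton per condition and run them in lockstep. One (3 states) tracks the input length modulo 3; the other (7 states) tracks the last 2 symbols read. Each combined state is a pair, one component from each; accept when both components accept.
       0  1 
>  A   B  C 
   B   D  E 
   C   F  G 
   D   H  I 
   E   J  K 
   F   H  I 
   G   J  K 
   H   L  M 
   I   N  O 
 * J   L  M 
 * K   N  O 
   L   D  E 
   M   F  G 
   N   D  E 
   O   F  G 
(> = start, * = accepting)

start=A; accept=J,K; A-0>B; A-1>C; B-0>D; B-1>E; C-0>F; C-1>G; D-0>H; D-1>I; E-0>J; E-1>K; F-0>H; F-1>I; G-0>J; G-1>K; H-0>L; H-1>M; I-0>N; I-1>O; J-0>L; J-1>M; K-0>N; K-1>O; L-0>D; L-1>E; M-0>F; M-1>G; N-0>D; N-1>E; O-0>F; O-1>G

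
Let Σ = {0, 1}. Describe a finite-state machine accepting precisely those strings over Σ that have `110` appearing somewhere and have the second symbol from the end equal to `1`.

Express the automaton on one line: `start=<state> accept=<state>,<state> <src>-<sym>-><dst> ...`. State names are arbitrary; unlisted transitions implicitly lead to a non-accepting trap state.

Run two small machines in parallel and take their product. The first has 4 states tracking whether and how much of `110` has been seen; the second has 7 states tracking the last 2 symbols read. A product state is a pair (one from each), accepting exactly when both do.
With 11 states:
          0    1  
>  s0     s1   s2 
   s1     s3   s4 
   s2     s5   s6 
   s3     s3   s4 
   s4     s5   s6 
   s5     s3   s4 
   s6     s7   s6 
 * s7     s8   s9 
   s8     s8   s9 
   s9     s7  s10 
 * s10    s7  s10 
(> = start, * = accepting)

start=s0 accept=s7,s10 s0-0->s1 s0-1->s2 s1-0->s3 s1-1->s4 s2-0->s5 s2-1->s6 s3-0->s3 s3-1->s4 s4-0->s5 s4-1->s6 s5-0->s3 s5-1->s4 s6-0->s7 s6-1->s6 s7-0->s8 s7-1->s9 s8-0->s8 s8-1->s9 s9-0->s7 s9-1->s10 s10-0->s7 s10-1->s10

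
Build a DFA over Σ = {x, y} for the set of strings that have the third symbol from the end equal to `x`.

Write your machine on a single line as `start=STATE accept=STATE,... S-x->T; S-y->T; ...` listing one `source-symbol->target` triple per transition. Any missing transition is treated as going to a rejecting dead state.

start=S0; accept=S7,S8,S9,S10; S0-x->S1; S0-y->S2; S1-x->S3; S1-y->S4; S2-x->S5; S2-y->S6; S3-x->S7; S3-y->S8; S4-x->S9; S4-y->S10; S5-x->S11; S5-y->S12; S6-x->S13; S6-y->S14; S7-x->S7; S7-y->S8; S8-x->S9; S8-y->S10; S9-x->S11; S9-y->S12; S10-x->S13; S10-y->S14; S11-x->S7; S11-y->S8; S12-x->S9; S12-y->S10; S13-x->S11; S13-y->S12; S14-x->S13; S14-y->S14

A DFA must remember the last 3 symbols (since which symbol is third-to-last isn't known until the input ends). Use one state per possible window of the last ≤3 symbols; accept from those whose window starts with `x`.
With 15 states:
          x    y  
>  S0     S1   S2 
   S1     S3   S4 
   S2     S5   S6 
   S3     S7   S8 
   S4     S9  S10 
   S5    S11  S12 
   S6    S13  S14 
 * S7     S7   S8 
 * S8     S9  S10 
 * S9    S11  S12 
 * S10   S13  S14 
   S11    S7   S8 
   S12    S9  S10 
   S13   S11  S12 
   S14   S13  S14 
(> = start, * = accepting)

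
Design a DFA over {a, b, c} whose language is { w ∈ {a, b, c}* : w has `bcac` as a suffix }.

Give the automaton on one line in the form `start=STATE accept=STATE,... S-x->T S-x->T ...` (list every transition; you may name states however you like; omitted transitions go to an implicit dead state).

start=q0 accept=q4 q0-a->q0 q0-b->q1 q0-c->q0 q1-a->q0 q1-b->q1 q1-c->q2 q2-a->q3 q2-b->q1 q2-c->q0 q3-a->q0 q3-b->q1 q3-c->q4 q4-a->q0 q4-b->q1 q4-c->q0

Let each state record the length of the longest suffix of the input read so far that is also a prefix of `bcac`. q1 means the last symbol is `b`; q2 means the last 2 symbols are `bc`; q3 means the last 3 symbols are `bca`; q4 means the last 4 symbols are `bcac`. Accept only at q4, where the string currently ends in `bcac`.
A 5-state machine:
        a   b   c  
>  q0   q0  q1  q0 
   q1   q0  q1  q2 
   q2   q3  q1  q0 
   q3   q0  q1  q4 
 * q4   q0  q1  q0 
(> = start, * = accepting)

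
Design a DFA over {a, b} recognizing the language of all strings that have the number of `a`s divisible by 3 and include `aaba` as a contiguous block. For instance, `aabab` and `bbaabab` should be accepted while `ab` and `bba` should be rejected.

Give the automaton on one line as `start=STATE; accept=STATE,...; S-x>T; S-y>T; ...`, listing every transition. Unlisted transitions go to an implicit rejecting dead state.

Run two small machines in parallel and take their product. One (3 states) tracks the count of `a`s modulo 3; the other (5 states) tracks whether and how much of `aaba` has been seen. Each combined state is a pair, one component from each; accept when both components accept.
15 states suffice.
          a    b  
>  q0     q1   q0 
   q1     q2   q3 
   q2     q4   q5 
   q3     q6   q3 
   q4     q7   q8 
   q5     q9  q10 
   q6     q4  q10 
   q7     q2  q11 
   q8    q12   q0 
 * q9    q12   q9 
   q10   q13  q10 
   q11   q14   q3 
   q12   q14  q12 
   q13    q7   q0 
   q14    q9  q14 
(> = start, * = accepting)

start=q0; accept=q9; q0-a>q1; q0-b>q0; q1-a>q2; q1-b>q3; q2-a>q4; q2-b>q5; q3-a>q6; q3-b>q3; q4-a>q7; q4-b>q8; q5-a>q9; q5-b>q10; q6-a>q4; q6-b>q10; q7-a>q2; q7-b>q11; q8-a>q12; q8-b>q0; q9-a>q12; q9-b>q9; q10-a>q13; q10-b>q10; q11-a>q14; q11-b>q3; q12-a>q14; q12-b>q12; q13-a>q7; q13-b>q0; q14-a>q9; q14-b>q14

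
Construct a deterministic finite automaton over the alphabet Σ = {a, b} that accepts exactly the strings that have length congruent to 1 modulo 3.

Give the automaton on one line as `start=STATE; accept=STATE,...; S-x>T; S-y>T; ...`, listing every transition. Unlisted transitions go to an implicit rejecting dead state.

Count input length modulo 3: every symbol advances one step around the cycle q0 → q1 → q2 → q0. Accept at q1.
With 3 states:
        a   b  
>  q0   q1  q1 
 * q1   q2  q2 
   q2   q0  q0 
(> = start, * = accepting)

start=q0; accept=q1; q0-a>q1; q0-b>q1; q1-a>q2; q1-b>q2; q2-a>q0; q2-b>q0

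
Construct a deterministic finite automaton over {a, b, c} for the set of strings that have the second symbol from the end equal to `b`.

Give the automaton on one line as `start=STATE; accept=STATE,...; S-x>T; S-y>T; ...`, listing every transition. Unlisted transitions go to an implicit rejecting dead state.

A DFA must remember the last 2 symbols (since which symbol is second-to-last isn't known until the input ends). Use one state per possible window of the last ≤2 symbols; accept from those whose window starts with `b`.
13 states suffice.
          a    b    c  
>  S0     S1   S2   S3 
   S1     S4   S5   S6 
   S2     S7   S8   S9 
   S3    S10  S11  S12 
   S4     S4   S5   S6 
   S5     S7   S8   S9 
   S6    S10  S11  S12 
 * S7     S4   S5   S6 
 * S8     S7   S8   S9 
 * S9    S10  S11  S12 
   S10    S4   S5   S6 
   S11    S7   S8   S9 
   S12   S10  S11  S12 
(> = start, * = accepting)

start=S0; accept=S7,S8,S9; S0-a>S1; S0-b>S2; S0-c>S3; S1-a>S4; S1-b>S5; S1-c>S6; S2-a>S7; S2-b>S8; S2-c>S9; S3-a>S10; S3-b>S11; S3-c>S12; S4-a>S4; S4-b>S5; S4-c>S6; S5-a>S7; S5-b>S8; S5-c>S9; S6-a>S10; S6-b>S11; S6-c>S12; S7-a>S4; S7-b>S5; S7-c>S6; S8-a>S7; S8-b>S8; S8-c>S9; S9-a>S10; S9-b>S11; S9-c>S12; S10-a>S4; S10-b>S5; S10-c>S6; S11-a>S7; S11-b>S8; S11-c>S9; S12-a>S10; S12-b>S11; S12-c>S12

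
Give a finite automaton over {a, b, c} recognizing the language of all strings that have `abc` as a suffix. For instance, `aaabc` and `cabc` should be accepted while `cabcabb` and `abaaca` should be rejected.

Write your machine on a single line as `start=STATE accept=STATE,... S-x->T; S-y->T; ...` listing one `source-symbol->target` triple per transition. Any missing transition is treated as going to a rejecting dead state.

start=q0; accept=q3; q0-a->q1; q0-b->q0; q0-c->q0; q1-a->q1; q1-b->q2; q1-c->q0; q2-a->q1; q2-b->q0; q2-c->q3; q3-a->q1; q3-b->q0; q3-c->q0

Let each state record the length of the longest suffix of the input read so far that is also a prefix of `abc`. q1 means the last symbol is `a`; q2 means the last 2 symbols are `ab`; q3 means the last 3 symbols are `abc`. Accept only at q3, where the string currently ends in `abc`.
        a   b   c  
>  q0   q1  q0  q0 
   q1   q1  q2  q0 
   q2   q1  q0  q3 
 * q3   q1  q0  q0 
(> = start, * = accepting)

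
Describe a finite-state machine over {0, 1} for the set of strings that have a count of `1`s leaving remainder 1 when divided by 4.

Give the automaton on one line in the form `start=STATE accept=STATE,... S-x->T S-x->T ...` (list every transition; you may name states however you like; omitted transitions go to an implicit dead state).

The only thing that matters is how many `1`s have appeared, reduced mod 4. Use one state per residue: q0 for 0, …, q3 for 3. Reading `1` moves to the next residue; anything else stays put. q1 is accepting.
With 4 states:
        0   1  
>  q0   q0  q1 
 * q1   q1  q2 
   q2   q2  q3 
   q3   q3  q0 
(> = start, * = accepting)

start=q0 accept=q1 q0-0->q0 q0-1->q1 q1-0->q1 q1-1->q2 q2-0->q2 q2-1->q3 q3-0->q3 q3-1->q0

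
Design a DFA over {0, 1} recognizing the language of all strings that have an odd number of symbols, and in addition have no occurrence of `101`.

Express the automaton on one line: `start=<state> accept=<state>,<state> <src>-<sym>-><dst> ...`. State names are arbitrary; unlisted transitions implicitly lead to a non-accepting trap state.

start=S0 accept=S1,S2,S5 S0-0->S1 S0-1->S2 S1-0->S0 S1-1->S3 S2-0->S4 S2-1->S3 S3-0->S5 S3-1->S2 S4-0->S1 S4-1->S6 S5-0->S0 S5-1->S6 S6-0->S6 S6-1->S6

Run two small machines in parallel and take their product. The first has 2 states tracking the input length modulo 2; the second has 4 states tracking partial matches of the forbidden pattern `101`. A product state is a pair (one from each), accepting exactly when both do. Minimizing collapses redundant product states.
7 states suffice.
        0   1  
>  S0   S1  S2 
 * S1   S0  S3 
 * S2   S4  S3 
   S3   S5  S2 
   S4   S1  S6 
 * S5   S0  S6 
   S6   S6  S6 
(> = start, * = accepting)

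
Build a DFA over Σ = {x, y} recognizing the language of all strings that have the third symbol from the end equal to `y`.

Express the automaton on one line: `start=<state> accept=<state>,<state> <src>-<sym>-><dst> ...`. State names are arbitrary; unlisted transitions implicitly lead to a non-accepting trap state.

A DFA must remember the last 3 symbols (since which symbol is third-to-last isn't known until the input ends). Use one state per possible window of the last ≤3 symbols; accept from those whose window starts with `y`.
15 states suffice.
          x    y  
>  s0     s1   s2 
   s1     s3   s4 
   s2     s5   s6 
   s3     s7   s8 
   s4     s9  s10 
   s5    s11  s12 
   s6    s13  s14 
   s7     s7   s8 
   s8     s9  s10 
   s9    s11  s12 
   s10   s13  s14 
 * s11    s7   s8 
 * s12    s9  s10 
 * s13   s11  s12 
 * s14   s13  s14 
(> = start, * = accepting)

start=s0 accept=s11,s12,s13,s14 s0-x->s1 s0-y->s2 s1-x->s3 s1-y->s4 s2-x->s5 s2-y->s6 s3-x->s7 s3-y->s8 s4-x->s9 s4-y->s10 s5-x->s11 s5-y->s12 s6-x->s13 s6-y->s14 s7-x->s7 s7-y->s8 s8-x->s9 s8-y->s10 s9-x->s11 s9-y->s12 s10-x->s13 s10-y->s14 s11-x->s7 s11-y->s8 s12-x->s9 s12-y->s10 s13-x->s11 s13-y->s12 s14-x->s13 s14-y->s14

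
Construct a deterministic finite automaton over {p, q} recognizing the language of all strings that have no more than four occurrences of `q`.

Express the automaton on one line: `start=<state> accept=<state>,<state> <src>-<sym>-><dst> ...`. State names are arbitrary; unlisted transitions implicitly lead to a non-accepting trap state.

Count `q`s, saturating at 5: states A through E mean 0 through 4 `q`s seen; F means more than 4. Each `q` increments (capped at F); other symbols loop. Accept from {A, B, C, D, E}.
       p  q 
>* A   A  B 
 * B   B  C 
 * C   C  D 
 * D   D  E 
 * E   E  F 
   F   F  F 
(> = start, * = accepting)

start=A accept=A,B,C,D,E A-p->A A-q->B B-p->B B-q->C C-p->C C-q->D D-p->D D-q->E E-p->E E-q->F F-p->F F-q->F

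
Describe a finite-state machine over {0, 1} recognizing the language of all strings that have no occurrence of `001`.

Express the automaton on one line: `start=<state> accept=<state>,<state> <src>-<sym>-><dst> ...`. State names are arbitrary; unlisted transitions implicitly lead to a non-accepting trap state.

Track partial matches of the forbidden pattern `001`. State q3 is a dead state reached once `001` has occurred; every other state accepts. q0 means no part of `001` is currently matched.
        0   1  
>* q0   q1  q0 
 * q1   q2  q0 
 * q2   q2  q3 
   q3   q3  q3 
(> = start, * = accepting)

start=q0 accept=q0,q1,q2 q0-0->q1 q0-1->q0 q1-0->q2 q1-1->q0 q2-0->q2 q2-1->q3 q3-0->q3 q3-1->q3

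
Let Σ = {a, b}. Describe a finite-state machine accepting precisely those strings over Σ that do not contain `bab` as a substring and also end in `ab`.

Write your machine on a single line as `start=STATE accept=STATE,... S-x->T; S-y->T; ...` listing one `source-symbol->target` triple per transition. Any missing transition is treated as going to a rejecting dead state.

start=s0; accept=s3; s0-a->s1; s0-b->s2; s1-a->s1; s1-b->s3; s2-a->s4; s2-b->s2; s3-a->s4; s3-b->s2; s4-a->s1; s4-b->s5; s5-a->s6; s5-b->s7; s6-a->s6; s6-b->s5; s7-a->s6; s7-b->s7

Run two small machines in parallel and take their product. The first has 4 states tracking partial matches of the forbidden pattern `bab`; the second has 3 states tracking how much of the suffix `ab` has currently been matched. A product state is a pair (one from each), accepting exactly when both do.
        a   b  
>  s0   s1  s2 
   s1   s1  s3 
   s2   s4  s2 
 * s3   s4  s2 
   s4   s1  s5 
   s5   s6  s7 
   s6   s6  s5 
   s7   s6  s7 
(> = start, * = accepting)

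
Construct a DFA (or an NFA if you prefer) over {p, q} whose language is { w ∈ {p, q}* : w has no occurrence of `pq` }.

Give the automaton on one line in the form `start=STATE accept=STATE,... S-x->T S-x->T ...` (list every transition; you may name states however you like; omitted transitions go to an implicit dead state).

This is the complement of 'contains `pq`'. Use the same substring-matching states — S0 through S2 holding how much of `pq` has just been matched — but flip the accepting set: everything except the trap S2 accepts.
3 states suffice.
        p   q  
>* S0   S1  S0 
 * S1   S1  S2 
   S2   S2  S2 
(> = start, * = accepting)

start=S0 accept=S0,S1 S0-p->S1 S0-q->S0 S1-p->S1 S1-q->S2 S2-p->S2 S2-q->S2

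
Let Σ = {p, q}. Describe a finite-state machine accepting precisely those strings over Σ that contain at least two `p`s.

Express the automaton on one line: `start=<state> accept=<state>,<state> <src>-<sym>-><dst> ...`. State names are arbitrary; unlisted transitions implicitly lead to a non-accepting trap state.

start=s0 accept=s2,s3 s0-p->s1 s0-q->s0 s1-p->s2 s1-q->s1 s2-p->s3 s2-q->s2 s3-p->s3 s3-q->s3

Only the number of `p`s matters, and only up to 3. Make a chain s0 → s1 → s2 → s3 advanced by each `p` (with s3 absorbing); every other symbol self-loops. The accepting set is {s2, s3}.
4 states suffice.
        p   q  
>  s0   s1  s0 
   s1   s2  s1 
 * s2   s3  s2 
 * s3   s3  s3 
(> = start, * = accepting)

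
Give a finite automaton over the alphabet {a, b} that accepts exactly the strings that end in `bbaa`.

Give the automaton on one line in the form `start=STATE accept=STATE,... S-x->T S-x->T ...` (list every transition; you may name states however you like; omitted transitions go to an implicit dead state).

Remember how much of `bbaa` the current input suffix matches. State S0 means no match yet; S1 means the last symbol is `b`; S2 means the last 2 symbols are `bb`; S3 means the last 3 symbols are `bba`; S4 means the last 4 symbols are `bbaa`. Only S4 accepts. On a mismatch, fall back to the longest proper suffix that is still a prefix of `bbaa`.
With 5 states:
        a   b  
>  S0   S0  S1 
   S1   S0  S2 
   S2   S3  S2 
   S3   S4  S1 
 * S4   S0  S1 
(> = start, * = accepting)

start=S0 accept=S4 S0-a->S0 S0-b->S1 S1-a->S0 S1-b->S2 S2-a->S3 S2-b->S2 S3-a->S4 S3-b->S1 S4-a->S0 S4-b->S1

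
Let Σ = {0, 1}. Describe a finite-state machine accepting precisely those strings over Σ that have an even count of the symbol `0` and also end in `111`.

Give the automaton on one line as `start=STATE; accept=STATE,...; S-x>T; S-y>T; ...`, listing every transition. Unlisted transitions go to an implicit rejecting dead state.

start=S0; accept=S4; S0-0>S1; S0-1>S2; S1-0>S0; S1-1>S1; S2-0>S1; S2-1>S3; S3-0>S1; S3-1>S4; S4-0>S1; S4-1>S4

Build one automaton per condition and run them in lockstep. The first has 2 states tracking the count of `0`s modulo 2; the second has 4 states tracking how much of the suffix `111` has currently been matched. A product state is a pair (one from each), accepting exactly when both do. Minimizing collapses redundant product states.
        0   1  
>  S0   S1  S2 
   S1   S0  S1 
   S2   S1  S3 
   S3   S1  S4 
 * S4   S1  S4 
(> = start, * = accepting)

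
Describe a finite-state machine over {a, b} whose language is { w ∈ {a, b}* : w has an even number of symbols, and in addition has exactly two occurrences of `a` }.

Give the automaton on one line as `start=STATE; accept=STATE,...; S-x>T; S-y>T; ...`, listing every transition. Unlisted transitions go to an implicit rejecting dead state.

Handle the two conditions separately and then intersect. One (2 states) tracks the input length modulo 2; the other (4 states) tracks the count of `a`s, saturating at 3. Each combined state is a pair, one component from each; accept when both components accept. Equivalent product states are then merged.
A 7-state machine:
        a   b  
>  s0   s1  s2 
   s1   s3  s4 
   s2   s4  s0 
 * s3   s5  s6 
   s4   s6  s1 
   s5   s5  s5 
   s6   s5  s3 
(> = start, * = accepting)

start=s0; accept=s3; s0-a>s1; s0-b>s2; s1-a>s3; s1-b>s4; s2-a>s4; s2-b>s0; s3-a>s5; s3-b>s6; s4-a>s6; s4-b>s1; s5-a>s5; s5-b>s5; s6-a>s5; s6-b>s3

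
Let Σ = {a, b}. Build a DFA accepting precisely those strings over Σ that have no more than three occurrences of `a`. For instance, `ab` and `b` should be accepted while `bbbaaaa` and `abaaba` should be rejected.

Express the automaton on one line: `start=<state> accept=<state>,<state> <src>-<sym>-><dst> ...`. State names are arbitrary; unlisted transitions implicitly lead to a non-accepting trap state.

start=q0 accept=q0,q1,q2,q3 q0-a->q1 q0-b->q0 q1-a->q2 q1-b->q1 q2-a->q3 q2-b->q2 q3-a->q4 q3-b->q3 q4-a->q4 q4-b->q4

Count `a`s, saturating at 4: states q0 through q3 mean 0 through 3 `a`s seen; q4 means more than 3. Each `a` increments (capped at q4); other symbols loop. Accept from {q0, q1, q2, q3}.
With 5 states:
        a   b  
>* q0   q1  q0 
 * q1   q2  q1 
 * q2   q3  q2 
 * q3   q4  q3 
   q4   q4  q4 
(> = start, * = accepting)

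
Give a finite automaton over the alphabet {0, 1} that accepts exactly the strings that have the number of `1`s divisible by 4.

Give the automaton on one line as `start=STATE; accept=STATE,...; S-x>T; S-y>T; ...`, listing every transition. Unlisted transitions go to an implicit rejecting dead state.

start=S0; accept=S0; S0-0>S0; S0-1>S1; S1-0>S1; S1-1>S2; S2-0>S2; S2-1>S3; S3-0>S3; S3-1>S0

Keep the running count of `1`s modulo 4: each `1` advances along the cycle S0 → S1 → S2 → S3 → S0 while other symbols loop. Accept at S0.
        0   1  
>* S0   S0  S1 
   S1   S1  S2 
   S2   S2  S3 
   S3   S3  S0 
(> = start, * = accepting)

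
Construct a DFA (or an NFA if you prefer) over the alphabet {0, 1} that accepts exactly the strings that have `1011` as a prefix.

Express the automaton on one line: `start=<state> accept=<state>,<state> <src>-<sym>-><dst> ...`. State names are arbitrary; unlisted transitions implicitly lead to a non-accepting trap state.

Walk along `1011` while the input agrees: from S0 take `1` to S1, and so on. Any deviation drops to the rejecting sink S5. Once S4 is reached the prefix is confirmed and every continuation is accepted.
        0   1  
>  S0   S5  S1 
   S1   S2  S5 
   S2   S5  S3 
   S3   S5  S4 
 * S4   S4  S4 
   S5   S5  S5 
(> = start, * = accepting)

start=S0 accept=S4 S0-0->S5 S0-1->S1 S1-0->S2 S1-1->S5 S2-0->S5 S2-1->S3 S3-0->S5 S3-1->S4 S4-0->S4 S4-1->S4 S5-0->S5 S5-1->S5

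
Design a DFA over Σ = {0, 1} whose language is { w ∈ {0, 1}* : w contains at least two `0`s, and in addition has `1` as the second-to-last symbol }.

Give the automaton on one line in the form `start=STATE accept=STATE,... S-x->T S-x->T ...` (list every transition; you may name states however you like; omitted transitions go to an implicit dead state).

start=S0 accept=S5,S6 S0-0->S1 S0-1->S0 S1-0->S2 S1-1->S3 S2-0->S2 S2-1->S4 S3-0->S5 S3-1->S3 S4-0->S5 S4-1->S6 S5-0->S2 S5-1->S4 S6-0->S5 S6-1->S6

Handle the two conditions separately and then intersect. The first has 4 states tracking the count of `0`s, saturating at 3; the second has 7 states tracking the last 2 symbols read. A product state is a pair (one from each), accepting exactly when both do. Equivalent product states are then merged.
7 states suffice.
        0   1  
>  S0   S1  S0 
   S1   S2  S3 
   S2   S2  S4 
   S3   S5  S3 
   S4   S5  S6 
 * S5   S2  S4 
 * S6   S5  S6 
(> = start, * = accepting)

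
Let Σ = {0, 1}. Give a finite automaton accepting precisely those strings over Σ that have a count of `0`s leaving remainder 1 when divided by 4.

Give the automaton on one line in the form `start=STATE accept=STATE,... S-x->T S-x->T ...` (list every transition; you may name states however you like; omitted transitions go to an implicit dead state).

start=A accept=B A-0->B A-1->A B-0->C B-1->B C-0->D C-1->C D-0->A D-1->D

Keep the running count of `0`s modulo 4: each `0` advances along the cycle A → B → C → D → A while other symbols loop. Accept at B.
With 4 states:
       0  1 
>  A   B  A 
 * B   C  B 
   C   D  C 
   D   A  D 
(> = start, * = accepting)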